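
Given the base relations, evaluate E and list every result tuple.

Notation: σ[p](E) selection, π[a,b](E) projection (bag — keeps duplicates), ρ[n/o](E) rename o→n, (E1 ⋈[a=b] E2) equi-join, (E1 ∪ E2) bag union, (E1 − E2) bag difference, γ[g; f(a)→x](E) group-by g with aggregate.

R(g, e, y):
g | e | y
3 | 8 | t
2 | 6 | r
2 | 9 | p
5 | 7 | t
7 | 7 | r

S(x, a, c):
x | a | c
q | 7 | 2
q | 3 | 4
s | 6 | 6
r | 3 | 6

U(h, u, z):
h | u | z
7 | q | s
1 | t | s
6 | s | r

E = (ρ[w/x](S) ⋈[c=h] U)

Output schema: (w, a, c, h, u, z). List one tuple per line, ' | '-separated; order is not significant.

Subexpression sizes:
  S → 4
  ρ[w/x](S) → 4
  U → 3
  (ρ[w/x](S) ⋈[c=h] U) → 2

== RESULT ==
w | a | c | h | u | z
r | 3 | 6 | 6 | s | r
s | 6 | 6 | 6 | s | r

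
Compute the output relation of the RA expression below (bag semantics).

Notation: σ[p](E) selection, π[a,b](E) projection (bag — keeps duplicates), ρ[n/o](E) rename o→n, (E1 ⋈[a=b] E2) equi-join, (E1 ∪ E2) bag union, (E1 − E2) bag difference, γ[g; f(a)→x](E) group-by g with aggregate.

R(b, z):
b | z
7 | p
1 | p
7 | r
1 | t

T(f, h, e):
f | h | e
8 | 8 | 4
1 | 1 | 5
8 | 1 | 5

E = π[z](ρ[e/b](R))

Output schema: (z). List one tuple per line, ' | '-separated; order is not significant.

Stepwise |·|:
  R → 4
  ρ[e/b](R) → 4
  π[z](ρ[e/b](R)) → 4

== RESULT ==
z
p
p
r
t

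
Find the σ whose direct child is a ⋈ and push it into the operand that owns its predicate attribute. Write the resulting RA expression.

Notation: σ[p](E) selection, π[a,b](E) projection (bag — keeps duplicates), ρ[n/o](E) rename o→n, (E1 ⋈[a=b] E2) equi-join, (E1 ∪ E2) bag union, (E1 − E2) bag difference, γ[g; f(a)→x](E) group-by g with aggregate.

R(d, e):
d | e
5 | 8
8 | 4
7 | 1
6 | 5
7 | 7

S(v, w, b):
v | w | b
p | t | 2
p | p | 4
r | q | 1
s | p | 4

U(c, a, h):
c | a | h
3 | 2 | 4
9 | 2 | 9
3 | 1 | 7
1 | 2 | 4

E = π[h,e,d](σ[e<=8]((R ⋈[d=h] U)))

σ filters on e, owned by the left side.
E' = π[h,e,d]((σ[e<=8](R) ⋈[d=h] U))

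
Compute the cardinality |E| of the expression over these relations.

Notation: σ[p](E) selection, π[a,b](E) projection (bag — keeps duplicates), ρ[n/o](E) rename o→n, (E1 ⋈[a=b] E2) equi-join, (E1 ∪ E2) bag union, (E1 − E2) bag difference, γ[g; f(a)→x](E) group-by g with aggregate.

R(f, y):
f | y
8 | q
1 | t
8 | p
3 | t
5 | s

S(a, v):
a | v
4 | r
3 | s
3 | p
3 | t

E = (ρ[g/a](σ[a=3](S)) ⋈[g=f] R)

Row counts bottom-up:
  S → 4
  σ[a=3](S) → 3
  ρ[g/a](σ[a=3](S)) → 3
  R → 5
  (ρ[g/a](σ[a=3](S)) ⋈[g=f] R) → 3

|E| = 3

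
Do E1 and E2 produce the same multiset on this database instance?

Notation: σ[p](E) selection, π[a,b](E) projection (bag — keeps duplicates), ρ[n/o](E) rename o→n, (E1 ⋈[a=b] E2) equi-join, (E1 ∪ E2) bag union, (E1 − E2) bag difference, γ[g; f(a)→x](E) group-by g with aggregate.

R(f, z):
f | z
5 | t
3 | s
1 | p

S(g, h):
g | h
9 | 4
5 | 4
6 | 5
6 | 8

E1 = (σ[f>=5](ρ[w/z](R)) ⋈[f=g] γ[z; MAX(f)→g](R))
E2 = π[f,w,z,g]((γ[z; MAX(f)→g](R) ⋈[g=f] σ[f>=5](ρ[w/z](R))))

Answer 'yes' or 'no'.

E1 subexpression sizes:
  R → 3
  ρ[w/z](R) → 3
  σ[f>=5](ρ[w/z](R)) → 1
  R → 3
  γ[z; MAX(f)→g](R) → 3
  (σ[f>=5](ρ[w/z](R)) ⋈[f=g] γ[z; MAX(f)→g](R)) → 1
E2 subexpression sizes:
  R → 3
  γ[z; MAX(f)→g](R) → 3
  R → 3
  ρ[w/z](R) → 3
  σ[f>=5](ρ[w/z](R)) → 1
  (γ[z; MAX(f)→g](R) ⋈[g=f] σ[f>=5](ρ[w/z](R))) → 1
  π[f,w,z,g]((γ[z; MAX(f)→g](R) ⋈[g=f] σ[f>=5](ρ[w/z](R)))) → 1

E1 and E2 produce the same multiset:
f | w | z | g
5 | t | t | 5

yes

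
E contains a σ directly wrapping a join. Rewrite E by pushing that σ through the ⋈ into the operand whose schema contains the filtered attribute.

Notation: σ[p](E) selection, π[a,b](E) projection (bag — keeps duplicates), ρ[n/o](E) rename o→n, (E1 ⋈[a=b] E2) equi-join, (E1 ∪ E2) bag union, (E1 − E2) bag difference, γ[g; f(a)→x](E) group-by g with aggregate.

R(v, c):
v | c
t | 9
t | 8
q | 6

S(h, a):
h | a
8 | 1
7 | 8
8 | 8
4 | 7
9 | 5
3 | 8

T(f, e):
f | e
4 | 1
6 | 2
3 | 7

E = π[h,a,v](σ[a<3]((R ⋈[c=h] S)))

σ filters on a, owned by the right side.
E' = π[h,a,v]((R ⋈[c=h] σ[a<3](S)))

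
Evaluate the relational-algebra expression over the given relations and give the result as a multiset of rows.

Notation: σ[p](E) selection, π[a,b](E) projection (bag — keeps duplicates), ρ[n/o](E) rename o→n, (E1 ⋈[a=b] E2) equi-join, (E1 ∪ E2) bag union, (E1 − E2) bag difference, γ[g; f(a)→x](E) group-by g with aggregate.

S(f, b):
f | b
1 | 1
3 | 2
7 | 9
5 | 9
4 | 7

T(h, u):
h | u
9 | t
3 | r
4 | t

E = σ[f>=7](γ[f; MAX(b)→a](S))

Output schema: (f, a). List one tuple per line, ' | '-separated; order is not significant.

Row counts bottom-up:
  S → 5
  γ[f; MAX(b)→a](S) → 5
  σ[f>=7](γ[f; MAX(b)→a](S)) → 1

== RESULT ==
f | a
7 | 9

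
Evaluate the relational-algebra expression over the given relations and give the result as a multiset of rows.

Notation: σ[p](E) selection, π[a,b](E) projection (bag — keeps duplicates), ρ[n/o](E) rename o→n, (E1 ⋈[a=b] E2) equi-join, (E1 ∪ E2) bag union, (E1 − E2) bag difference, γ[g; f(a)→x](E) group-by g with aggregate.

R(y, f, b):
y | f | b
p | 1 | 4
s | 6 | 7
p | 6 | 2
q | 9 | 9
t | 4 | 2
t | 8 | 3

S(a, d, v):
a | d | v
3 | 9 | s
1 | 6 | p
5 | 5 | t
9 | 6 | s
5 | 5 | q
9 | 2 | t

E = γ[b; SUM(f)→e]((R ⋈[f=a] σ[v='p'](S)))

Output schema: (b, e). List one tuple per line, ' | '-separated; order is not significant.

Row counts bottom-up:
  R → 6
  S → 6
  σ[v='p'](S) → 1
  (R ⋈[f=a] σ[v='p'](S)) → 1
  γ[b; SUM(f)→e]((R ⋈[f=a] σ[v='p'](S))) → 1

== RESULT ==
b | e
4 | 1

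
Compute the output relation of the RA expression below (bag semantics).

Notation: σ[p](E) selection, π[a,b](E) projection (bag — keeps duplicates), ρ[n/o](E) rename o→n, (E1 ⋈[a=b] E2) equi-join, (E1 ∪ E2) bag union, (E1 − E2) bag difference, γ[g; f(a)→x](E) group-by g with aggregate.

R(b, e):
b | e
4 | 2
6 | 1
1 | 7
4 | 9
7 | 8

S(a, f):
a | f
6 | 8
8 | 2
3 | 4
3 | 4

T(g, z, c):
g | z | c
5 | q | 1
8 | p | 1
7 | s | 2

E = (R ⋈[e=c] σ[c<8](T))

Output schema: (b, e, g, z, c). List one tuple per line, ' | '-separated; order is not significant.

Row counts bottom-up:
  R → 5
  T → 3
  σ[c<8](T) → 3
  (R ⋈[e=c] σ[c<8](T)) → 3

== RESULT ==
b | e | g | z | c
4 | 2 | 7 | s | 2
6 | 1 | 5 | q | 1
6 | 1 | 8 | p | 1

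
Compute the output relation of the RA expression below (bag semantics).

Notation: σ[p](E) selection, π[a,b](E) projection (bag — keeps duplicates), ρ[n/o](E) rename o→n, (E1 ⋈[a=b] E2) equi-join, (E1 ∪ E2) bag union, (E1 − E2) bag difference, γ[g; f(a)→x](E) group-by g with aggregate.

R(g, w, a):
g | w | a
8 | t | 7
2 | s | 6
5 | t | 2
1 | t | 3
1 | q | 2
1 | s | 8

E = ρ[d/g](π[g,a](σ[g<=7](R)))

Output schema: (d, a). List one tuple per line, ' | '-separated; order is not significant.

Subexpression sizes:
  R → 6
  σ[g<=7](R) → 5
  π[g,a](σ[g<=7](R)) → 5
  ρ[d/g](π[g,a](σ[g<=7](R))) → 5

== RESULT ==
d | a
1 | 2
1 | 3
1 | 8
2 | 6
5 | 2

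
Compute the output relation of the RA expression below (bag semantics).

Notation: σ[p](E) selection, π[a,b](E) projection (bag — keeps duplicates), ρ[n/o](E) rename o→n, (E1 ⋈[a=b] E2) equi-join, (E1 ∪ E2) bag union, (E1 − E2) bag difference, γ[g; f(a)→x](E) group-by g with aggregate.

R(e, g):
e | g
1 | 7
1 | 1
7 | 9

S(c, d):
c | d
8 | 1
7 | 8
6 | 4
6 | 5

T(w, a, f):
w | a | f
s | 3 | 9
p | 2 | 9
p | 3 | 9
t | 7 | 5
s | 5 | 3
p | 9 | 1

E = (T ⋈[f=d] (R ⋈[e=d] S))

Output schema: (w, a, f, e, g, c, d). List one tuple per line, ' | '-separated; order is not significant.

Row counts bottom-up:
  T → 6
  R → 3
  S → 4
  (R ⋈[e=d] S) → 2
  (T ⋈[f=d] (R ⋈[e=d] S)) → 2

== RESULT ==
w | a | f | e | g | c | d
p | 9 | 1 | 1 | 1 | 8 | 1
p | 9 | 1 | 1 | 7 | 8 | 1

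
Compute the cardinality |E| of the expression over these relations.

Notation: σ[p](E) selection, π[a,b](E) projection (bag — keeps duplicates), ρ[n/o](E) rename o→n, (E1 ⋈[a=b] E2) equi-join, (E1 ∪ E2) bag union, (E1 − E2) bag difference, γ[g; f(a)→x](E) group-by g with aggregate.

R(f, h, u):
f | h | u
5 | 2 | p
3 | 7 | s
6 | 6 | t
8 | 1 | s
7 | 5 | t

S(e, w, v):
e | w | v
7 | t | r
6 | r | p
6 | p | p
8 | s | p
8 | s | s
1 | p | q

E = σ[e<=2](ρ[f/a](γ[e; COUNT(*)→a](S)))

Stepwise |·|:
  S → 6
  γ[e; COUNT(*)→a](S) → 4
  ρ[f/a](γ[e; COUNT(*)→a](S)) → 4
  σ[e<=2](ρ[f/a](γ[e; COUNT(*)→a](S))) → 1

|E| = 1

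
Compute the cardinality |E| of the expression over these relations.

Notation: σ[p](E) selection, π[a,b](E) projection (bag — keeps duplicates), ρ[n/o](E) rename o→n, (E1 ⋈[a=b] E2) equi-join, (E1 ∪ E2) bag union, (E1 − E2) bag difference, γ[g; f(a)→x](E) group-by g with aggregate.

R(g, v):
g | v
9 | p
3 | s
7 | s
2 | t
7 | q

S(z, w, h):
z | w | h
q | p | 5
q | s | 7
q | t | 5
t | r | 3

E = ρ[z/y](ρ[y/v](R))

Subexpression sizes:
  R → 5
  ρ[y/v](R) → 5
  ρ[z/y](ρ[y/v](R)) → 5

|E| = 5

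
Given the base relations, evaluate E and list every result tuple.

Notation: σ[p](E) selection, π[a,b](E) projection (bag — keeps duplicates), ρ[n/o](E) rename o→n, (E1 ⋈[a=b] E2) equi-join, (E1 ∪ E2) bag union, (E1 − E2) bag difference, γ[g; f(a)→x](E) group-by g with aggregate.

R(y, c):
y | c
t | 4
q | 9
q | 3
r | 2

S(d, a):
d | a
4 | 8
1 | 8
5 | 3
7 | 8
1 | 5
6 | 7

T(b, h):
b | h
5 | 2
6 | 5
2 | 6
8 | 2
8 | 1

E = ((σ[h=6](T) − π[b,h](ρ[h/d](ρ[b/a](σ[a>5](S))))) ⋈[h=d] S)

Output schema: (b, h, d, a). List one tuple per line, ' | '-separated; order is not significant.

Stepwise |·|:
  T → 5
  σ[h=6](T) → 1
  S → 6
  σ[a>5](S) → 4
  ρ[b/a](σ[a>5](S)) → 4
  ρ[h/d](ρ[b/a](σ[a>5](S))) → 4
  π[b,h](ρ[h/d](ρ[b/a](σ[a>5](S)))) → 4
  (σ[h=6](T) − π[b,h](ρ[h/d](ρ[b/a](σ[a>5](S))))) → 1
  S → 6
  ((σ[h=6](T) − π[b,h](ρ[h/d](ρ[b/a](σ[a>5](S))))) ⋈[h=d] S) → 1

== RESULT ==
b | h | d | a
2 | 6 | 6 | 7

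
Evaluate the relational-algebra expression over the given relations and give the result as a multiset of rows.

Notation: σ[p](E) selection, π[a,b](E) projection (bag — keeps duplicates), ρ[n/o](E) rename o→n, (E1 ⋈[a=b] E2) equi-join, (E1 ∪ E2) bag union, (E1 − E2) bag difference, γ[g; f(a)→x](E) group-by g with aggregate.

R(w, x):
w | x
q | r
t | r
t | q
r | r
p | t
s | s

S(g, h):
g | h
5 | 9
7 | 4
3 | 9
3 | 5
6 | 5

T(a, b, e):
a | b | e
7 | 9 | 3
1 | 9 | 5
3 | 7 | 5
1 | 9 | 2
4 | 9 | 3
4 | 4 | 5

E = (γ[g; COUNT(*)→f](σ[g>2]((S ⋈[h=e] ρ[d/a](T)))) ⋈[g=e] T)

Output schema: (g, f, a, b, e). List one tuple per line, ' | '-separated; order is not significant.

Stepwise |·|:
  S → 5
  T → 6
  ρ[d/a](T) → 6
  (S ⋈[h=e] ρ[d/a](T)) → 6
  σ[g>2]((S ⋈[h=e] ρ[d/a](T))) → 6
  γ[g; COUNT(*)→f](σ[g>2]((S ⋈[h=e] ρ[d/a](T)))) → 2
  T → 6
  (γ[g; COUNT(*)→f](σ[g>2]((S ⋈[h=e] ρ[d/a](T)))) ⋈[g=e] T) → 2

== RESULT ==
g | f | a | b | e
3 | 3 | 4 | 9 | 3
3 | 3 | 7 | 9 | 3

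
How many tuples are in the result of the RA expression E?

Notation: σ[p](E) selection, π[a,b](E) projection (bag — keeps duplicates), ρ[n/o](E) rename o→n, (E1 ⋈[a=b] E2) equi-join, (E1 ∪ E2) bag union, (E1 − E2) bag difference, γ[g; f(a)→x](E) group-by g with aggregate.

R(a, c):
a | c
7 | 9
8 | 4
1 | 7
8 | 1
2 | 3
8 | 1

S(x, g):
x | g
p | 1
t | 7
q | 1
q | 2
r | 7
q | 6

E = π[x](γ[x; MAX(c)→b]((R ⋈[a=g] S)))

Per-node cardinality:
  R → 6
  S → 6
  (R ⋈[a=g] S) → 5
  γ[x; MAX(c)→b]((R ⋈[a=g] S)) → 4
  π[x](γ[x; MAX(c)→b]((R ⋈[a=g] S))) → 4

|E| = 4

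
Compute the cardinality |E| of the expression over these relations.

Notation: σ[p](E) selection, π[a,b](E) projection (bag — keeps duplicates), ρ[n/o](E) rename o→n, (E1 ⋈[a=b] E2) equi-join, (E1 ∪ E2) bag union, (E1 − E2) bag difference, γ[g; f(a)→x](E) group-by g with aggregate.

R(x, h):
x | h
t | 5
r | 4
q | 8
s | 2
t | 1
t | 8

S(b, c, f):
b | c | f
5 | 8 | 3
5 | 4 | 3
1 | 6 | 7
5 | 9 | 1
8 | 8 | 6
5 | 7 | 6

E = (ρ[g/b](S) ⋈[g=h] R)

Stepwise |·|:
  S → 6
  ρ[g/b](S) → 6
  R → 6
  (ρ[g/b](S) ⋈[g=h] R) → 7

|E| = 7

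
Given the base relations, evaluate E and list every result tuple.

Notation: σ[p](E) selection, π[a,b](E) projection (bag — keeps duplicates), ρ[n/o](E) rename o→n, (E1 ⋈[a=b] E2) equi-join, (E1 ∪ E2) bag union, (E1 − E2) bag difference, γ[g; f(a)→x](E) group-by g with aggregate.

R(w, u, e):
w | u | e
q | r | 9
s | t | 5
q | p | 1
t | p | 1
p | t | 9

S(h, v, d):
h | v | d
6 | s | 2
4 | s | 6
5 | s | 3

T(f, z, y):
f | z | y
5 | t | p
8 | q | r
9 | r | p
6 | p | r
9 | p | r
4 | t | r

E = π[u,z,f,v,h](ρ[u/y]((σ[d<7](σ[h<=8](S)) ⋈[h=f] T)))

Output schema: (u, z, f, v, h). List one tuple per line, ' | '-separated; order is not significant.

Stepwise |·|:
  S → 3
  σ[h<=8](S) → 3
  σ[d<7](σ[h<=8](S)) → 3
  T → 6
  (σ[d<7](σ[h<=8](S)) ⋈[h=f] T) → 3
  ρ[u/y]((σ[d<7](σ[h<=8](S)) ⋈[h=f] T)) → 3
  π[u,z,f,v,h](ρ[u/y]((σ[d<7](σ[h<=8](S)) ⋈[h=f] T))) → 3

== RESULT ==
u | z | f | v | h
p | t | 5 | s | 5
r | p | 6 | s | 6
r | t | 4 | s | 4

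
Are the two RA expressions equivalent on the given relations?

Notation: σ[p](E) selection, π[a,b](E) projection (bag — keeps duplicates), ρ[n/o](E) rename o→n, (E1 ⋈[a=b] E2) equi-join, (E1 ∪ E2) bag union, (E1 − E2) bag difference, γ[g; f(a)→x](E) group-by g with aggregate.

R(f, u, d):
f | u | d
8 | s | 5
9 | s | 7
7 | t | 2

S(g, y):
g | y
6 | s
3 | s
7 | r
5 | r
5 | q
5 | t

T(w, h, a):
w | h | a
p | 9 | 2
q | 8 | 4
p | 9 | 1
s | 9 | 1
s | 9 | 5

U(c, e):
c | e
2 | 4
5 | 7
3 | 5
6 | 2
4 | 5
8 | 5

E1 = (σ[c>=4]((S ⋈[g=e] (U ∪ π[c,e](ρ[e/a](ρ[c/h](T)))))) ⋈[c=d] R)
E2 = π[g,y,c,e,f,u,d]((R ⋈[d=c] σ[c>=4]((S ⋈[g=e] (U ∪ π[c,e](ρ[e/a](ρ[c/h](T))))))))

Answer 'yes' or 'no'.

E1 subexpression sizes:
  S → 6
  U → 6
  T → 5
  ρ[c/h](T) → 5
  ρ[e/a](ρ[c/h](T)) → 5
  π[c,e](ρ[e/a](ρ[c/h](T))) → 5
  (U ∪ π[c,e](ρ[e/a](ρ[c/h](T)))) → 11
  (S ⋈[g=e] (U ∪ π[c,e](ρ[e/a](ρ[c/h](T))))) → 13
  σ[c>=4]((S ⋈[g=e] (U ∪ π[c,e](ρ[e/a](ρ[c/h](T)))))) → 10
  R → 3
  (σ[c>=4]((S ⋈[g=e] (U ∪ π[c,e](ρ[e/a](ρ[c/h](T)))))) ⋈[c=d] R) → 1
E2 subexpression sizes:
  R → 3
  S → 6
  U → 6
  T → 5
  ρ[c/h](T) → 5
  ρ[e/a](ρ[c/h](T)) → 5
  π[c,e](ρ[e/a](ρ[c/h](T))) → 5
  (U ∪ π[c,e](ρ[e/a](ρ[c/h](T)))) → 11
  (S ⋈[g=e] (U ∪ π[c,e](ρ[e/a](ρ[c/h](T))))) → 13
  σ[c>=4]((S ⋈[g=e] (U ∪ π[c,e](ρ[e/a](ρ[c/h](T)))))) → 10
  (R ⋈[d=c] σ[c>=4]((S ⋈[g=e] (U ∪ π[c,e](ρ[e/a](ρ[c/h](T))))))) → 1
  π[g,y,c,e,f,u,d]((R ⋈[d=c] σ[c>=4]((S ⋈[g=e] (U ∪ π[c,e](ρ[e/a](ρ[c/h](T)))))))) → 1

E1 and E2 produce the same multiset:
g | y | c | e | f | u | d
7 | r | 5 | 7 | 8 | s | 5

yes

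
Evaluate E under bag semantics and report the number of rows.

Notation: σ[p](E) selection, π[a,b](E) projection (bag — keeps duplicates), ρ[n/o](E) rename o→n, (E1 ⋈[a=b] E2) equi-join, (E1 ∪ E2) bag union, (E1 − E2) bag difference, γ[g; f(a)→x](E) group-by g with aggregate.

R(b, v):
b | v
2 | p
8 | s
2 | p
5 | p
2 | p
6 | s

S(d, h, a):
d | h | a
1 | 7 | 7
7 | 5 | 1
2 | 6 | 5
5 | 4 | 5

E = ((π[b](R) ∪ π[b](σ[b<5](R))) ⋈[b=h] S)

Subexpression sizes:
  R → 6
  π[b](R) → 6
  R → 6
  σ[b<5](R) → 3
  π[b](σ[b<5](R)) → 3
  (π[b](R) ∪ π[b](σ[b<5](R))) → 9
  S → 4
  ((π[b](R) ∪ π[b](σ[b<5](R))) ⋈[b=h] S) → 2

|E| = 2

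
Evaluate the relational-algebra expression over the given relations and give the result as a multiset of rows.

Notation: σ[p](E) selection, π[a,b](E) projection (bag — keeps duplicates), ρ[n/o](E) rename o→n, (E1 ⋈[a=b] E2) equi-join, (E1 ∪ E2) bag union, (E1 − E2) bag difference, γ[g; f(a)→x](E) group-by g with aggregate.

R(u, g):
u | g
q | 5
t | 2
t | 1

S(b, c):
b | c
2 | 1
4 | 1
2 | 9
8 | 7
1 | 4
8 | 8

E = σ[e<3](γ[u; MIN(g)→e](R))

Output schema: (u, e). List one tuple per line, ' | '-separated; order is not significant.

Per-node cardinality:
  R → 3
  γ[u; MIN(g)→e](R) → 2
  σ[e<3](γ[u; MIN(g)→e](R)) → 1

== RESULT ==
u | e
t | 1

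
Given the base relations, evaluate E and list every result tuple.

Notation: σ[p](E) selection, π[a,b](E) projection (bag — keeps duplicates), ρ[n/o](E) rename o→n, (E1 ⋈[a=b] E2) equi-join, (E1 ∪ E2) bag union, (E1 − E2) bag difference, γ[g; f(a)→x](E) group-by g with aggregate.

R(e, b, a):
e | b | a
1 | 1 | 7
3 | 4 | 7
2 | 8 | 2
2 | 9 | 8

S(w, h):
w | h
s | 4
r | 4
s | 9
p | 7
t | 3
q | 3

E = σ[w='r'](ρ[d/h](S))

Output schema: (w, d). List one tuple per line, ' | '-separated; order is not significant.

Per-node cardinality:
  S → 6
  ρ[d/h](S) → 6
  σ[w='r'](ρ[d/h](S)) → 1

== RESULT ==
w | d
r | 4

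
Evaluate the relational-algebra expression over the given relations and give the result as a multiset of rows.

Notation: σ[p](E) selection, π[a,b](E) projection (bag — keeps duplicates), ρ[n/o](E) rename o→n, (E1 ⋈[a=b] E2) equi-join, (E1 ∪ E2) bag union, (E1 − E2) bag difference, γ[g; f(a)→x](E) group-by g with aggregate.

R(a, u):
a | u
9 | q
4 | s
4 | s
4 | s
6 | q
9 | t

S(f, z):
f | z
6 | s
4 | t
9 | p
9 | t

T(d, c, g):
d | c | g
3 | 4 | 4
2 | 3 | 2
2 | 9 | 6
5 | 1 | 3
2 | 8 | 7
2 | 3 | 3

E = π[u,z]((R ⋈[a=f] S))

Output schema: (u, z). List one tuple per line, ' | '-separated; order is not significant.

Stepwise |·|:
  R → 6
  S → 4
  (R ⋈[a=f] S) → 8
  π[u,z]((R ⋈[a=f] S)) → 8

== RESULT ==
u | z
q | p
q | s
q | t
s | t
s | t
s | t
t | p
t | t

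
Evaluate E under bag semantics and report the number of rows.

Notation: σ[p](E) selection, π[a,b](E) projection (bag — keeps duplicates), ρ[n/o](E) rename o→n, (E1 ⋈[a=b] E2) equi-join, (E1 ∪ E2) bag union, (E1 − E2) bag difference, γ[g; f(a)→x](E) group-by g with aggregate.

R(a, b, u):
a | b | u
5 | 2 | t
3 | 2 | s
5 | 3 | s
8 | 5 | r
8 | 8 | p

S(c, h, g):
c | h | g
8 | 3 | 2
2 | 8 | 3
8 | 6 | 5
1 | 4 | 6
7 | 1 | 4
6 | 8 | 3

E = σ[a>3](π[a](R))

Subexpression sizes:
  R → 5
  π[a](R) → 5
  σ[a>3](π[a](R)) → 4

|E| = 4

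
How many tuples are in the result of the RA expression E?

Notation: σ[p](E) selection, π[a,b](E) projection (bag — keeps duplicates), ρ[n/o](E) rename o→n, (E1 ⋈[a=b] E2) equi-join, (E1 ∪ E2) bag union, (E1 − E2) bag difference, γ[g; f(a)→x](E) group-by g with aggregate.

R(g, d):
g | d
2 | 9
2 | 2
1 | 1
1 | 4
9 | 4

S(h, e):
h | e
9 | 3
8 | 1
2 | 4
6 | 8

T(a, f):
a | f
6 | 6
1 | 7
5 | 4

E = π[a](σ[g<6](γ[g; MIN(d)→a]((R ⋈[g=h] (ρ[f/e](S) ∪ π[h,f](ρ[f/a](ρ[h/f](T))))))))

Stepwise |·|:
  R → 5
  S → 4
  ρ[f/e](S) → 4
  T → 3
  ρ[h/f](T) → 3
  ρ[f/a](ρ[h/f](T)) → 3
  π[h,f](ρ[f/a](ρ[h/f](T))) → 3
  (ρ[f/e](S) ∪ π[h,f](ρ[f/a](ρ[h/f](T)))) → 7
  (R ⋈[g=h] (ρ[f/e](S) ∪ π[h,f](ρ[f/a](ρ[h/f](T))))) → 3
  γ[g; MIN(d)→a]((R ⋈[g=h] (ρ[f/e](S) ∪ π[h,f](ρ[f/a](ρ[h/f](T)))))) → 2
  σ[g<6](γ[g; MIN(d)→a]((R ⋈[g=h] (ρ[f/e](S) ∪ π[h,f](ρ[f/a](ρ[h/f](T))))))) → 1
  π[a](σ[g<6](γ[g; MIN(d)→a]((R ⋈[g=h] (ρ[f/e](S) ∪ π[h,f](ρ[f/a](ρ[h/f](T)))))))) → 1

|E| = 1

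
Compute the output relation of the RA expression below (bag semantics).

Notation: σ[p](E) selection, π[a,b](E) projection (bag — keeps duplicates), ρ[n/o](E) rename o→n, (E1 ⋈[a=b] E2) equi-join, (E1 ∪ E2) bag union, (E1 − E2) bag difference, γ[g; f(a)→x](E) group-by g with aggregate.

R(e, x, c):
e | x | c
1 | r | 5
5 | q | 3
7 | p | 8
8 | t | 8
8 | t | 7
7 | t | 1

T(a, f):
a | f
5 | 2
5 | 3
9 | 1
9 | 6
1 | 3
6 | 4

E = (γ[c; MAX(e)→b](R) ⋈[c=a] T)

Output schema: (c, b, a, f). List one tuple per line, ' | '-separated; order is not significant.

Subexpression sizes:
  R → 6
  γ[c; MAX(e)→b](R) → 5
  T → 6
  (γ[c; MAX(e)→b](R) ⋈[c=a] T) → 3

== RESULT ==
c | b | a | f
1 | 7 | 1 | 3
5 | 1 | 5 | 2
5 | 1 | 5 | 3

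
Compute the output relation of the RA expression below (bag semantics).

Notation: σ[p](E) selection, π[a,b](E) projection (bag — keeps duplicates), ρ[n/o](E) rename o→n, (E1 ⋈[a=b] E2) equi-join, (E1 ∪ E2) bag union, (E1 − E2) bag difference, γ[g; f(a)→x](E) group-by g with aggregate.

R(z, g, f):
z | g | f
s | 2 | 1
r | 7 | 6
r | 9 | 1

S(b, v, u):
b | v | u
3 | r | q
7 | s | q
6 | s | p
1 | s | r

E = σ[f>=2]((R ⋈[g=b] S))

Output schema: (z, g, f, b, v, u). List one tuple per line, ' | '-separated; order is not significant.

Subexpression sizes:
  R → 3
  S → 4
  (R ⋈[g=b] S) → 1
  σ[f>=2]((R ⋈[g=b] S)) → 1

== RESULT ==
z | g | f | b | v | u
r | 7 | 6 | 7 | s | q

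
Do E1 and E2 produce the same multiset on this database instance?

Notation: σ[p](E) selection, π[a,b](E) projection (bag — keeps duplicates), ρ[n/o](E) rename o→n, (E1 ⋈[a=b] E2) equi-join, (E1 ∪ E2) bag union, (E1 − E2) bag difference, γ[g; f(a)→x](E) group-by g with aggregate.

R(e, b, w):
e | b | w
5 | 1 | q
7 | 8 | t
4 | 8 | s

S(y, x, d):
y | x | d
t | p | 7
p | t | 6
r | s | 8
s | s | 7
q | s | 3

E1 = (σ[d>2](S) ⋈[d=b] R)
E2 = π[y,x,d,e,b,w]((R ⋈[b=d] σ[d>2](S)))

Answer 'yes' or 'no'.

E1 per-node cardinality:
  S → 5
  σ[d>2](S) → 5
  R → 3
  (σ[d>2](S) ⋈[d=b] R) → 2
E2 per-node cardinality:
  R → 3
  S → 5
  σ[d>2](S) → 5
  (R ⋈[b=d] σ[d>2](S)) → 2
  π[y,x,d,e,b,w]((R ⋈[b=d] σ[d>2](S))) → 2

E1 and E2 produce the same multiset:
y | x | d | e | b | w
r | s | 8 | 4 | 8 | s
r | s | 8 | 7 | 8 | t

yes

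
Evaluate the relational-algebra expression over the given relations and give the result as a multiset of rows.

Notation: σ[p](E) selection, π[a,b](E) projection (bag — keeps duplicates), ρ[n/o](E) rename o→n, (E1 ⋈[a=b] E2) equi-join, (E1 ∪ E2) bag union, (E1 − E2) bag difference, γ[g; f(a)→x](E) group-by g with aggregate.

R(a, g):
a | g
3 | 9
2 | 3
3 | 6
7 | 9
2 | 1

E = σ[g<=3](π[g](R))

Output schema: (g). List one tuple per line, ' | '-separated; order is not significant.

Subexpression sizes:
  R → 5
  π[g](R) → 5
  σ[g<=3](π[g](R)) → 2

== RESULT ==
g
1
3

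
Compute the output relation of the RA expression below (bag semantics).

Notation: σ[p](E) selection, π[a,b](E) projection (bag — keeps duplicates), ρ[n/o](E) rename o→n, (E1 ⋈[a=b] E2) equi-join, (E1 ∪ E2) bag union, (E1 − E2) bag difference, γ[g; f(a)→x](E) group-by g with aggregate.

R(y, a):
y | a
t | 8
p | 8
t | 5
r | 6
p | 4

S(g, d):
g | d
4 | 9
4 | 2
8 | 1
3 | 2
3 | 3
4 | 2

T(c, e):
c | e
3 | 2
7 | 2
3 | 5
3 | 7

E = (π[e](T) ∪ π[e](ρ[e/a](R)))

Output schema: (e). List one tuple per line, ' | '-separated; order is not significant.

Row counts bottom-up:
  T → 4
  π[e](T) → 4
  R → 5
  ρ[e/a](R) → 5
  π[e](ρ[e/a](R)) → 5
  (π[e](T) ∪ π[e](ρ[e/a](R))) → 9

== RESULT ==
e
2
2
4
5
5
6
7
8
8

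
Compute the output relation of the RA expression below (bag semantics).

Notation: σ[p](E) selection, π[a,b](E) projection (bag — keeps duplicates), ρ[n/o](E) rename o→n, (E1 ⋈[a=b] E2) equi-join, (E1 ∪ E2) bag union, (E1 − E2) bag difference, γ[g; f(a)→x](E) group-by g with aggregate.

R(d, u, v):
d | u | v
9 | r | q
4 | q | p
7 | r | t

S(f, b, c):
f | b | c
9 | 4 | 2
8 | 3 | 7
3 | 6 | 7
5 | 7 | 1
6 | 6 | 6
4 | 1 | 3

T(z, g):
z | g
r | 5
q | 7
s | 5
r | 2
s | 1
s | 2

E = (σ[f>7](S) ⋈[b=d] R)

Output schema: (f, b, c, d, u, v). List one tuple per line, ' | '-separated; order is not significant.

Subexpression sizes:
  S → 6
  σ[f>7](S) → 2
  R → 3
  (σ[f>7](S) ⋈[b=d] R) → 1

== RESULT ==
f | b | c | d | u | v
9 | 4 | 2 | 4 | q | p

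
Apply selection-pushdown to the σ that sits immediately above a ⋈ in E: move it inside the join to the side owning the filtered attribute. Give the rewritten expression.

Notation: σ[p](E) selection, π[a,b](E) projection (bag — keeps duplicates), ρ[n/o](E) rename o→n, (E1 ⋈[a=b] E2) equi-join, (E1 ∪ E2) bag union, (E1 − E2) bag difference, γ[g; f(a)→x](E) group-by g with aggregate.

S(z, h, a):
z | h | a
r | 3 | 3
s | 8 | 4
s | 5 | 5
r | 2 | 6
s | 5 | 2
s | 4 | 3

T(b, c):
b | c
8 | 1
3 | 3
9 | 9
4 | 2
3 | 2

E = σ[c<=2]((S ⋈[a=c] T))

σ filters on c, owned by the right side.
E' = (S ⋈[a=c] σ[c<=2](T))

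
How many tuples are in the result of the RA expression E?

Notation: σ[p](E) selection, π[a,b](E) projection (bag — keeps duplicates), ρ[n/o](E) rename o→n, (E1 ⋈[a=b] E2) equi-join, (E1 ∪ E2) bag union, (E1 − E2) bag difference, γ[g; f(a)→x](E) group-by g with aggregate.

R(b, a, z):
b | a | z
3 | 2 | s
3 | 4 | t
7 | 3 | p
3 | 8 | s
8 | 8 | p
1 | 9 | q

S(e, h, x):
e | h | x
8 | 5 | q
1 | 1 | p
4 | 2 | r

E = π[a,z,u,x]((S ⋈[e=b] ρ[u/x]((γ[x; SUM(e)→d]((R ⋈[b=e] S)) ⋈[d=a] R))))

Stepwise |·|:
  S → 3
  R → 6
  S → 3
  (R ⋈[b=e] S) → 2
  γ[x; SUM(e)→d]((R ⋈[b=e] S)) → 2
  R → 6
  (γ[x; SUM(e)→d]((R ⋈[b=e] S)) ⋈[d=a] R) → 2
  ρ[u/x]((γ[x; SUM(e)→d]((R ⋈[b=e] S)) ⋈[d=a] R)) → 2
  (S ⋈[e=b] ρ[u/x]((γ[x; SUM(e)→d]((R ⋈[b=e] S)) ⋈[d=a] R))) → 1
  π[a,z,u,x]((S ⋈[e=b] ρ[u/x]((γ[x; SUM(e)→d]((R ⋈[b=e] S)) ⋈[d=a] R)))) → 1

|E| = 1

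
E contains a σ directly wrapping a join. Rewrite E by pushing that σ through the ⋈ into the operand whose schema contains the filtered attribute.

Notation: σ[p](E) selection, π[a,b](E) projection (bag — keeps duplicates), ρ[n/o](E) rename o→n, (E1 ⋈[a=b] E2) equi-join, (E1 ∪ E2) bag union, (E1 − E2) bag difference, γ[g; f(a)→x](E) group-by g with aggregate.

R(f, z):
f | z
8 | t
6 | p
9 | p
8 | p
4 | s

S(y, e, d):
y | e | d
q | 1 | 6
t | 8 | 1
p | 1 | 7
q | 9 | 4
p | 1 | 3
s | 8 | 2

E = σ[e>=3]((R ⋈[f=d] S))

σ filters on e, owned by the right side.
E' = (R ⋈[f=d] σ[e>=3](S))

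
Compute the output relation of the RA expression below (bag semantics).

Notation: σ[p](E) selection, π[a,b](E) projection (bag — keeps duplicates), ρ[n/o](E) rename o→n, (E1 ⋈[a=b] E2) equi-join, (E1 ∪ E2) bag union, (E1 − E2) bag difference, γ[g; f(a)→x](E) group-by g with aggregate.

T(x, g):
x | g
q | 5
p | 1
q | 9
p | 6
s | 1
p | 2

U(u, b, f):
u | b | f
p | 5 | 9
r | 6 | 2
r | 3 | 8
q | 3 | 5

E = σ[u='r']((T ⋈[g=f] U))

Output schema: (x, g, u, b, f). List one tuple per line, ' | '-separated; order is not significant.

Row counts bottom-up:
  T → 6
  U → 4
  (T ⋈[g=f] U) → 3
  σ[u='r']((T ⋈[g=f] U)) → 1

== RESULT ==
x | g | u | b | f
p | 2 | r | 6 | 2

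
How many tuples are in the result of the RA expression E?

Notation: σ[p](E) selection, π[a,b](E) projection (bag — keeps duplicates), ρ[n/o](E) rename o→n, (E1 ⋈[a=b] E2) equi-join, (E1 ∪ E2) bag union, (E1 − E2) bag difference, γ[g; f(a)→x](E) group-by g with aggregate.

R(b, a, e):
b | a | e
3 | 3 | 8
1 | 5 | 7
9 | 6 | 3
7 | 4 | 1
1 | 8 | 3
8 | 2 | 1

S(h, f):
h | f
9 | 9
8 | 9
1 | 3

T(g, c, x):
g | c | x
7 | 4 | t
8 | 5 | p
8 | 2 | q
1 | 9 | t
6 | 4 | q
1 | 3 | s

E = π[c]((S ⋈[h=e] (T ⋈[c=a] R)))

Row counts bottom-up:
  S → 3
  T → 6
  R → 6
  (T ⋈[c=a] R) → 5
  (S ⋈[h=e] (T ⋈[c=a] R)) → 4
  π[c]((S ⋈[h=e] (T ⋈[c=a] R))) → 4

|E| = 4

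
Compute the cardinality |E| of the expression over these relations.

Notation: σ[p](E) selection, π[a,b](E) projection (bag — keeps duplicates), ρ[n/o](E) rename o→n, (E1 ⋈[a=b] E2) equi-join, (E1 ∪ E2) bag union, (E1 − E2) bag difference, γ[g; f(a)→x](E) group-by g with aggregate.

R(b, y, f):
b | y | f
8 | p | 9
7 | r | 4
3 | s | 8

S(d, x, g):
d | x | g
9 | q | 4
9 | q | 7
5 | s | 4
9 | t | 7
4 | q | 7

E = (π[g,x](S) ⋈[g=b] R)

Per-node cardinality:
  S → 5
  π[g,x](S) → 5
  R → 3
  (π[g,x](S) ⋈[g=b] R) → 3

|E| = 3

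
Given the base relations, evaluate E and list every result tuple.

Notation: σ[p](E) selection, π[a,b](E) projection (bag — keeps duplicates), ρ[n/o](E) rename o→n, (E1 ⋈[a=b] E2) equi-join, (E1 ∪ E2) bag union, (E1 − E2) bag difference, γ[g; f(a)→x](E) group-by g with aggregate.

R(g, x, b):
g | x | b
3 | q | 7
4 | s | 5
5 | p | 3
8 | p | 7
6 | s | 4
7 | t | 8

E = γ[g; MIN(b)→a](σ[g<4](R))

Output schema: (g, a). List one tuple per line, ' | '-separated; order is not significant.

Subexpression sizes:
  R → 6
  σ[g<4](R) → 1
  γ[g; MIN(b)→a](σ[g<4](R)) → 1

== RESULT ==
g | a
3 | 7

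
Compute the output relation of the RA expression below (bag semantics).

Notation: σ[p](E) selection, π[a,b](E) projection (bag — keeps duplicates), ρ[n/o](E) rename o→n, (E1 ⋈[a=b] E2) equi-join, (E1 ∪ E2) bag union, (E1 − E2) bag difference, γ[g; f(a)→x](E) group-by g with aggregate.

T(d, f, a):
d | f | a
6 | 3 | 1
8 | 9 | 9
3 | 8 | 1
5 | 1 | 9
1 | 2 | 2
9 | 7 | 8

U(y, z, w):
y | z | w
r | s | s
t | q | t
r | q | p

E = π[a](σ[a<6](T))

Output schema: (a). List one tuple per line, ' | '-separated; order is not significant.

Per-node cardinality:
  T → 6
  σ[a<6](T) → 3
  π[a](σ[a<6](T)) → 3

== RESULT ==
a
1
1
2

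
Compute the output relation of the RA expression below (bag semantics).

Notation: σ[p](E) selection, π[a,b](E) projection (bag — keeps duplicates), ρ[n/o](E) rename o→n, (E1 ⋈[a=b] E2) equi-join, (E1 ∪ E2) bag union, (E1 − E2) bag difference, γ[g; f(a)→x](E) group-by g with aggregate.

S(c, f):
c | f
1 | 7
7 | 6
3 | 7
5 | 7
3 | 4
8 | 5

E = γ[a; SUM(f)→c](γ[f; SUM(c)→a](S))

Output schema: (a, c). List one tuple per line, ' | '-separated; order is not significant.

Row counts bottom-up:
  S → 6
  γ[f; SUM(c)→a](S) → 4
  γ[a; SUM(f)→c](γ[f; SUM(c)→a](S)) → 4

== RESULT ==
a | c
3 | 4
7 | 6
8 | 5
9 | 7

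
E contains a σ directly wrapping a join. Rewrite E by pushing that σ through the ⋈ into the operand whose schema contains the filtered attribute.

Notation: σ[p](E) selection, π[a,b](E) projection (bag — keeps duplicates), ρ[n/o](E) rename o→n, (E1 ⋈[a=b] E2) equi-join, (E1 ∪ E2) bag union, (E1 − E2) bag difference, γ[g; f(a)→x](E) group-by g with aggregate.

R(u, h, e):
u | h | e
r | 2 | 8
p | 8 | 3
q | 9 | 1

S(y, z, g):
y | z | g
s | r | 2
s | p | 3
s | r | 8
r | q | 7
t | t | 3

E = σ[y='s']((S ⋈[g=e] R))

σ filters on y, owned by the left side.
E' = (σ[y='s'](S) ⋈[g=e] R)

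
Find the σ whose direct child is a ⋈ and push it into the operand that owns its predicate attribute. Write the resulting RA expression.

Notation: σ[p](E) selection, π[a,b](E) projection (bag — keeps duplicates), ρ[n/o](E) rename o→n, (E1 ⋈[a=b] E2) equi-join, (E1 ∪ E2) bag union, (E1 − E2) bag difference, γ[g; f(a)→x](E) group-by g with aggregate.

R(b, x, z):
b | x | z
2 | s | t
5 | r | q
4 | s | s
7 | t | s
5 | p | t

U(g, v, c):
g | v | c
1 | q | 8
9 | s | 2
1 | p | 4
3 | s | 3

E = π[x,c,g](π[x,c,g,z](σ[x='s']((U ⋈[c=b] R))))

σ filters on x, owned by the right side.
E' = π[x,c,g](π[x,c,g,z]((U ⋈[c=b] σ[x='s'](R))))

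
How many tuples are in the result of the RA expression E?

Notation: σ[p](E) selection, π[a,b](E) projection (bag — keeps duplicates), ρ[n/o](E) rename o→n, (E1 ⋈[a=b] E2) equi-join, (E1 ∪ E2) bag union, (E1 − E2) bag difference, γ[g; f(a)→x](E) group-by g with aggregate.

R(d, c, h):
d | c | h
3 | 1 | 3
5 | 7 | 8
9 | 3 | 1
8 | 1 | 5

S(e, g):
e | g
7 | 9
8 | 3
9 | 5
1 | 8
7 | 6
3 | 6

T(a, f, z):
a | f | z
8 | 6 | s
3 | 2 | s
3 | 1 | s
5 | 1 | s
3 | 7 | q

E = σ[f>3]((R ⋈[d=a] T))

Subexpression sizes:
  R → 4
  T → 5
  (R ⋈[d=a] T) → 5
  σ[f>3]((R ⋈[d=a] T)) → 2

|E| = 2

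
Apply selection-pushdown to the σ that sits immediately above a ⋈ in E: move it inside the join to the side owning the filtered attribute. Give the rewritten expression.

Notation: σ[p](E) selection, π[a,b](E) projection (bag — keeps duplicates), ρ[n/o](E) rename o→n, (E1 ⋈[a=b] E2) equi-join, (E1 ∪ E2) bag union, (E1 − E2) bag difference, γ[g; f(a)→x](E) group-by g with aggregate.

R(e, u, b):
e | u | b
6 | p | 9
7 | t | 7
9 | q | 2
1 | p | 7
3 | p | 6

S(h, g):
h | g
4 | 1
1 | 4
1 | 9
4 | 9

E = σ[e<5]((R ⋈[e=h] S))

σ filters on e, owned by the left side.
E' = (σ[e<5](R) ⋈[e=h] S)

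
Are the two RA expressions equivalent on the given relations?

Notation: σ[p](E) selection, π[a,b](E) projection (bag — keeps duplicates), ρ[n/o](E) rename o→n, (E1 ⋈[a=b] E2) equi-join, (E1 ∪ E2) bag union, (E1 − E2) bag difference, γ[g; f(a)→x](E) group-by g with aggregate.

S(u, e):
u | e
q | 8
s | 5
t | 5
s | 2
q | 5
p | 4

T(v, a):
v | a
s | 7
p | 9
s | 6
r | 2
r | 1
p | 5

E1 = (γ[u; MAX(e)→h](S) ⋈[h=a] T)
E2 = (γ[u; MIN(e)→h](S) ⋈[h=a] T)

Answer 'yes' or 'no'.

E1 stepwise |·|:
  S → 6
  γ[u; MAX(e)→h](S) → 4
  T → 6
  (γ[u; MAX(e)→h](S) ⋈[h=a] T) → 2
E2 stepwise |·|:
  S → 6
  γ[u; MIN(e)→h](S) → 4
  T → 6
  (γ[u; MIN(e)→h](S) ⋈[h=a] T) → 3

E1 result:
u | h | v | a
s | 5 | p | 5
t | 5 | p | 5
E2 result:
u | h | v | a
q | 5 | p | 5
s | 2 | r | 2
t | 5 | p | 5
Witness: ('q', 5, 'p', 5) appears 0× in E1 but 1× in E2.

no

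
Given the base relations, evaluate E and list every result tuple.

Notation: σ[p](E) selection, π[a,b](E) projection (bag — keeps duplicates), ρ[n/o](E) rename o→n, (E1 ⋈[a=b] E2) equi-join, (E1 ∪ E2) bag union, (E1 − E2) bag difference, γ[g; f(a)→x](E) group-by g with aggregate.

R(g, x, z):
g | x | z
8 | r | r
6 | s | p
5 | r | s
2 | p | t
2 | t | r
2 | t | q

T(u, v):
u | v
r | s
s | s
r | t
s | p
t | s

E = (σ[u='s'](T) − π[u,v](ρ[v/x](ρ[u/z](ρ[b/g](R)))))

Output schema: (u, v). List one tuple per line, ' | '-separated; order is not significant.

Per-node cardinality:
  T → 5
  σ[u='s'](T) → 2
  R → 6
  ρ[b/g](R) → 6
  ρ[u/z](ρ[b/g](R)) → 6
  ρ[v/x](ρ[u/z](ρ[b/g](R))) → 6
  π[u,v](ρ[v/x](ρ[u/z](ρ[b/g](R)))) → 6
  (σ[u='s'](T) − π[u,v](ρ[v/x](ρ[u/z](ρ[b/g](R))))) → 2

== RESULT ==
u | v
s | p
s | s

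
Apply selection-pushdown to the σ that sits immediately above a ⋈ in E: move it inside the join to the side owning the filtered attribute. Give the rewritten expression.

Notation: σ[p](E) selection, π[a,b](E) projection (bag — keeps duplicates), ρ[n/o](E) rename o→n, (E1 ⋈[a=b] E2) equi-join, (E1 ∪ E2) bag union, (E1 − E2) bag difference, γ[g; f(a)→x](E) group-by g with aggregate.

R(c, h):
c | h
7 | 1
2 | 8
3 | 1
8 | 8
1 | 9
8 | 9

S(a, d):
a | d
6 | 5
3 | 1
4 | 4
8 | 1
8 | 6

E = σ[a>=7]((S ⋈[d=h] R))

σ filters on a, owned by the left side.
E' = (σ[a>=7](S) ⋈[d=h] R)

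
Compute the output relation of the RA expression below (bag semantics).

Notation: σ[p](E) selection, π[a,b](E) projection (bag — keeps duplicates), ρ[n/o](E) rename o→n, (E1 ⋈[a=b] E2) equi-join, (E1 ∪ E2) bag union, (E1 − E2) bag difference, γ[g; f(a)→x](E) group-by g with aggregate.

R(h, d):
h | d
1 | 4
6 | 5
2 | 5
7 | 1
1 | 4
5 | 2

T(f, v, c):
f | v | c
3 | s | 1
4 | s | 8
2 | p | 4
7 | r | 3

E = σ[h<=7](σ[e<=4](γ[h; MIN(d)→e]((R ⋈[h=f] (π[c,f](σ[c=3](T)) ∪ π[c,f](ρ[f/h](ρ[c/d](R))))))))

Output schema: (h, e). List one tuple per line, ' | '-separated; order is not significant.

Row counts bottom-up:
  R → 6
  T → 4
  σ[c=3](T) → 1
  π[c,f](σ[c=3](T)) → 1
  R → 6
  ρ[c/d](R) → 6
  ρ[f/h](ρ[c/d](R)) → 6
  π[c,f](ρ[f/h](ρ[c/d](R))) → 6
  (π[c,f](σ[c=3](T)) ∪ π[c,f](ρ[f/h](ρ[c/d](R)))) → 7
  (R ⋈[h=f] (π[c,f](σ[c=3](T)) ∪ π[c,f](ρ[f/h](ρ[c/d](R))))) → 9
  γ[h; MIN(d)→e]((R ⋈[h=f] (π[c,f](σ[c=3](T)) ∪ π[c,f](ρ[f/h](ρ[c/d](R)))))) → 5
  σ[e<=4](γ[h; MIN(d)→e]((R ⋈[h=f] (π[c,f](σ[c=3](T)) ∪ π[c,f](ρ[f/h](ρ[c/d](R))))))) → 3
  σ[h<=7](σ[e<=4](γ[h; MIN(d)→e]((R ⋈[h=f] (π[c,f](σ[c=3](T)) ∪ π[c,f](ρ[f/h](ρ[c/d](R)))))))) → 3

== RESULT ==
h | e
1 | 4
5 | 2
7 | 1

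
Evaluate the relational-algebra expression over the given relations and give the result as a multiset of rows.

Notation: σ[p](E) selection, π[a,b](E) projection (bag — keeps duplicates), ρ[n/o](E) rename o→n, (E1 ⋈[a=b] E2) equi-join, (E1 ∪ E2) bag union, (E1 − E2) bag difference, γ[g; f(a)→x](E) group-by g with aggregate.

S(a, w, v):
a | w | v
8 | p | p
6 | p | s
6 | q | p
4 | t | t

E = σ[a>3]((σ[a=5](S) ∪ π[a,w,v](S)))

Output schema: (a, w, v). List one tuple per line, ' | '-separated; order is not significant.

Per-node cardinality:
  S → 4
  σ[a=5](S) → 0
  S → 4
  π[a,w,v](S) → 4
  (σ[a=5](S) ∪ π[a,w,v](S)) → 4
  σ[a>3]((σ[a=5](S) ∪ π[a,w,v](S))) → 4

== RESULT ==
a | w | v
4 | t | t
6 | p | s
6 | q | p
8 | p | p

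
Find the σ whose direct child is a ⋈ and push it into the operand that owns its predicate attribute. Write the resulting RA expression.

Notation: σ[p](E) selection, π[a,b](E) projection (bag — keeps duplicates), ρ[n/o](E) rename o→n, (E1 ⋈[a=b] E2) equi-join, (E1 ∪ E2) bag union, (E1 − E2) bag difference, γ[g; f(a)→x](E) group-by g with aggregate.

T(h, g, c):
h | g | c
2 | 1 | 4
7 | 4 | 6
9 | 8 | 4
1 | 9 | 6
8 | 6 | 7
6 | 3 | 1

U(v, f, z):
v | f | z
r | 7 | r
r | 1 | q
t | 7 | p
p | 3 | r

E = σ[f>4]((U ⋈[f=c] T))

σ filters on f, owned by the left side.
E' = (σ[f>4](U) ⋈[f=c] T)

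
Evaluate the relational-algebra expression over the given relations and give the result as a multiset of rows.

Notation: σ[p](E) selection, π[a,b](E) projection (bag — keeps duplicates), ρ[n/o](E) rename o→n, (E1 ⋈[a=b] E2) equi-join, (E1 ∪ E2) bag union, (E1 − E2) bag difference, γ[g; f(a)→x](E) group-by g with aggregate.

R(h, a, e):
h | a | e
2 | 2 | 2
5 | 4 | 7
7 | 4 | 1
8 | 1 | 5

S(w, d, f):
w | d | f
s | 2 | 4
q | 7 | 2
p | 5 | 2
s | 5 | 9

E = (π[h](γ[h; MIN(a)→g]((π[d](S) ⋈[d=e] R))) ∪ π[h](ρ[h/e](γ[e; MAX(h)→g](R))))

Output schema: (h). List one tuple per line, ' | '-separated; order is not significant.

Per-node cardinality:
  S → 4
  π[d](S) → 4
  R → 4
  (π[d](S) ⋈[d=e] R) → 4
  γ[h; MIN(a)→g]((π[d](S) ⋈[d=e] R)) → 3
  π[h](γ[h; MIN(a)→g]((π[d](S) ⋈[d=e] R))) → 3
  R → 4
  γ[e; MAX(h)→g](R) → 4
  ρ[h/e](γ[e; MAX(h)→g](R)) → 4
  π[h](ρ[h/e](γ[e; MAX(h)→g](R))) → 4
  (π[h](γ[h; MIN(a)→g]((π[d](S) ⋈[d=e] R))) ∪ π[h](ρ[h/e](γ[e; MAX(h)→g](R)))) → 7

== RESULT ==
h
1
2
2
5
5
7
8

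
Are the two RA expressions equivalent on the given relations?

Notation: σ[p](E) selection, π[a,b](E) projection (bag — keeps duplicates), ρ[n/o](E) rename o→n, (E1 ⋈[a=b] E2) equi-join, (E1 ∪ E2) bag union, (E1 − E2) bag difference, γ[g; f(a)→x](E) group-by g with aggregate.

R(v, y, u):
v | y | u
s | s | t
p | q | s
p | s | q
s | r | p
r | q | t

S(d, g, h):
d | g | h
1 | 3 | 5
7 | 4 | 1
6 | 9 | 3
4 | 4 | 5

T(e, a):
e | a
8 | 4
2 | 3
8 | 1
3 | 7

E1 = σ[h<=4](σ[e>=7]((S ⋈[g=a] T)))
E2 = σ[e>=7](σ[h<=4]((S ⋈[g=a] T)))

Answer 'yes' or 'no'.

E1 row counts bottom-up:
  S → 4
  T → 4
  (S ⋈[g=a] T) → 3
  σ[e>=7]((S ⋈[g=a] T)) → 2
  σ[h<=4](σ[e>=7]((S ⋈[g=a] T))) → 1
E2 row counts bottom-up:
  S → 4
  T → 4
  (S ⋈[g=a] T) → 3
  σ[h<=4]((S ⋈[g=a] T)) → 1
  σ[e>=7](σ[h<=4]((S ⋈[g=a] T))) → 1

E1 and E2 produce the same multiset:
d | g | h | e | a
7 | 4 | 1 | 8 | 4

yes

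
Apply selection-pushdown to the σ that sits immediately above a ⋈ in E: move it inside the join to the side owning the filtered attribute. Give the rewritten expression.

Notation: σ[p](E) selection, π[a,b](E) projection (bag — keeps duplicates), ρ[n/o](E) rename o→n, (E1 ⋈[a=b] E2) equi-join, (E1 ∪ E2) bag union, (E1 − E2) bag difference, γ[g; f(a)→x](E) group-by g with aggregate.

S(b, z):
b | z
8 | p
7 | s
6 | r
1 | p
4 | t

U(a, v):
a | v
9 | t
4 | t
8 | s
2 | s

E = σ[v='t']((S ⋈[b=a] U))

σ filters on v, owned by the right side.
E' = (S ⋈[b=a] σ[v='t'](U))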